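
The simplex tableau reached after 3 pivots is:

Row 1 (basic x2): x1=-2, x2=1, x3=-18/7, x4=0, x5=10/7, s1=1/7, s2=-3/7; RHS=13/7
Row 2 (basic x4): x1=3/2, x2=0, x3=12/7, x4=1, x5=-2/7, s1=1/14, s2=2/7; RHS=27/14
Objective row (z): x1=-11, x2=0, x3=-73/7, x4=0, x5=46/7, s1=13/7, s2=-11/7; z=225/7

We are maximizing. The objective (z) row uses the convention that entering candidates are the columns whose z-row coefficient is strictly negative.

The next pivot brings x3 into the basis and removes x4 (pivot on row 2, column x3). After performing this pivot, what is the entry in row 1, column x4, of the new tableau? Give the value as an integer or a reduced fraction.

Pivot element is row 2, column x3: 12/7.
Normalize row 2: new (row 2, x4) = 1/(12/7) = 7/12.
row 1 ← row 1 − (-18/7)·(new row 2): 0 − (-18/7)·(7/12) = 3/2.

3/2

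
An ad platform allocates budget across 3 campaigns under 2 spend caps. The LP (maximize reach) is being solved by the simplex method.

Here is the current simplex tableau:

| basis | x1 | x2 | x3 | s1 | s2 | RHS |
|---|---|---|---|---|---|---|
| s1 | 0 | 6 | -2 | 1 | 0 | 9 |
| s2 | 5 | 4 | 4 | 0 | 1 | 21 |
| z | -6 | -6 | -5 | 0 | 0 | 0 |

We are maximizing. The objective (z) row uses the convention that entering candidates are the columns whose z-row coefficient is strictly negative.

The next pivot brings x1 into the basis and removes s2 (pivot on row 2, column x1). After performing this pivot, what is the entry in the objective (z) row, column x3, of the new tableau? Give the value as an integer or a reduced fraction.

-1/5

Pivot element is row 2, column x1: 5.
Normalize row 2: new (row 2, x3) = 4/5 = 4/5.
z-row ← z-row − (-6)·(new row 2): -5 − (-6)·(4/5) = -1/5.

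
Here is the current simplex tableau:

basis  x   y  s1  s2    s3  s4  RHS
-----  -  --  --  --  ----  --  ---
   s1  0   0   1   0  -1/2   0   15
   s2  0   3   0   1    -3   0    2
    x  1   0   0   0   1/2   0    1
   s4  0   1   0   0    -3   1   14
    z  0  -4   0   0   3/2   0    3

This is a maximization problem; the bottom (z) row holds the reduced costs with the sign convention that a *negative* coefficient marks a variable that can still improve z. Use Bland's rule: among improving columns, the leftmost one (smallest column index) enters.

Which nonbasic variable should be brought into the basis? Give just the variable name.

Objective-row coefficients: x: 0, y: -4, s1: 0, s2: 0, s3: 3/2, s4: 0.
Improving columns: y. Bland's rule picks the smallest column index → y.

y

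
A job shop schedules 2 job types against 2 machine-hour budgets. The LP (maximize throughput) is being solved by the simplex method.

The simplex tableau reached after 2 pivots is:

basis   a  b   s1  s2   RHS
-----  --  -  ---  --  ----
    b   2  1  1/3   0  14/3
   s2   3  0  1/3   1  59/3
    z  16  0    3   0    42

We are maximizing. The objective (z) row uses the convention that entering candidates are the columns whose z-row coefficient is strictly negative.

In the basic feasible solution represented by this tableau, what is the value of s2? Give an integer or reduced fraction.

59/3

s2 is basic (row 2); its value is the RHS of that row: 59/3.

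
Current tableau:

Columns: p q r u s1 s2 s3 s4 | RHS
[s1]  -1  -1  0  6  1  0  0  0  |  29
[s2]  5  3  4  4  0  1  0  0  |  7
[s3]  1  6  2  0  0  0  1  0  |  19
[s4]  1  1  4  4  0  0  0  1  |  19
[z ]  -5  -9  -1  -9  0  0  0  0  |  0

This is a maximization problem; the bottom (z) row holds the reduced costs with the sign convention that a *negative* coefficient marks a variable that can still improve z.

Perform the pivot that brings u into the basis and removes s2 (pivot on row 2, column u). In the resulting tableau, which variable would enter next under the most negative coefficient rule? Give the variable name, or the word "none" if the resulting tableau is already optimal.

q

Pivot element 4. New z-row = old z-row − (-9)·(row 2/4).
Updated z-row coefficients: p: 25/4, q: -9/4, r: 8, u: 0, s1: 0, s2: 9/4, s3: 0, s4: 0.
The most negative is -9/4 in column q, so q would enter next.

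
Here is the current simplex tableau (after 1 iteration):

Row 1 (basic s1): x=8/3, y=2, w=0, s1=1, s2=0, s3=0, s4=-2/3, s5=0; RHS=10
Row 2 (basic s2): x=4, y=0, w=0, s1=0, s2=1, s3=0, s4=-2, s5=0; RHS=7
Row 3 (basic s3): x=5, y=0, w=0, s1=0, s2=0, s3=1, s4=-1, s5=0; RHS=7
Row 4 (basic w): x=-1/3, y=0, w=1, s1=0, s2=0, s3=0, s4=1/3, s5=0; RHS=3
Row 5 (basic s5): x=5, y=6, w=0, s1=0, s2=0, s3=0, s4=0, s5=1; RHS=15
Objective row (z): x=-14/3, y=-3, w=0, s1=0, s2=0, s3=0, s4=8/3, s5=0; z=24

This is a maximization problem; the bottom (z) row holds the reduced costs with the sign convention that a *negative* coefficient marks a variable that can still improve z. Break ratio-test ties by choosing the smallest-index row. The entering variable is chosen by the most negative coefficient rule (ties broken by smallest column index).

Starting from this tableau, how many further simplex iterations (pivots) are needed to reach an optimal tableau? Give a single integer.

pivot: x in, s3 out → z = 458/15
pivot: y in, s5 out → z = 518/15
No improving column remains; optimal.

2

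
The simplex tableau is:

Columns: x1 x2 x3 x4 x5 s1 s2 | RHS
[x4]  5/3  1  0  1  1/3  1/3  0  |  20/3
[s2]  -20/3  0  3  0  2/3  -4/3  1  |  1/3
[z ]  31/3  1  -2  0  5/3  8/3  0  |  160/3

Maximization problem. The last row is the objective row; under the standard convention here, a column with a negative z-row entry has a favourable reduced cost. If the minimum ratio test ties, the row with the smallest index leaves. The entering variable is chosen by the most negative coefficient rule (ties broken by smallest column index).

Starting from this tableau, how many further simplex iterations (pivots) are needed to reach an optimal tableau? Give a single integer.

pivot: x3 in, s2 out → z = 482/9
No improving column remains; optimal.

1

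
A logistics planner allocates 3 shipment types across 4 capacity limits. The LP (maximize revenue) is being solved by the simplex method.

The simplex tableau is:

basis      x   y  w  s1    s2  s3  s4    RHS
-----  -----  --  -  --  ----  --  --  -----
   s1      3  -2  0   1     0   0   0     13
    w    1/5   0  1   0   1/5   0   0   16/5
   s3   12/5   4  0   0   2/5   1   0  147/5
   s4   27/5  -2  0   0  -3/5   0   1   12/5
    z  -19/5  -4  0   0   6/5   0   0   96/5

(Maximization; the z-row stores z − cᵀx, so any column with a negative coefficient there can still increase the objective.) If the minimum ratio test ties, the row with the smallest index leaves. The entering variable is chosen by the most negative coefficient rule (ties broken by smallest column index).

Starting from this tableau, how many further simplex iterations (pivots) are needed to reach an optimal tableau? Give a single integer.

pivot: y in, s3 out → z = 243/5
pivot: x in, s4 out → z = 1149/22
No improving column remains; optimal.

2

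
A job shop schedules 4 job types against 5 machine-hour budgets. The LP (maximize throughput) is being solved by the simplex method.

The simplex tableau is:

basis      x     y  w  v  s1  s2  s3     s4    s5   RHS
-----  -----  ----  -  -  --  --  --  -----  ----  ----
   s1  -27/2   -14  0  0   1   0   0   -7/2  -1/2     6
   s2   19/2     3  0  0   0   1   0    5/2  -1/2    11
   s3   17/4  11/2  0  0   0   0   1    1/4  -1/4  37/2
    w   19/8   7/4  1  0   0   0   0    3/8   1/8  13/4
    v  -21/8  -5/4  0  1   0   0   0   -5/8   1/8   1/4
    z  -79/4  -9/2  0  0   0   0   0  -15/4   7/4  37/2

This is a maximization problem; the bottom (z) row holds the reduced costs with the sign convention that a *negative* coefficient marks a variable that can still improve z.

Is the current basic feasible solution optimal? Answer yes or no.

no

Column x has objective-row coefficient -79/4, which is negative; an improving pivot exists, so not yet optimal.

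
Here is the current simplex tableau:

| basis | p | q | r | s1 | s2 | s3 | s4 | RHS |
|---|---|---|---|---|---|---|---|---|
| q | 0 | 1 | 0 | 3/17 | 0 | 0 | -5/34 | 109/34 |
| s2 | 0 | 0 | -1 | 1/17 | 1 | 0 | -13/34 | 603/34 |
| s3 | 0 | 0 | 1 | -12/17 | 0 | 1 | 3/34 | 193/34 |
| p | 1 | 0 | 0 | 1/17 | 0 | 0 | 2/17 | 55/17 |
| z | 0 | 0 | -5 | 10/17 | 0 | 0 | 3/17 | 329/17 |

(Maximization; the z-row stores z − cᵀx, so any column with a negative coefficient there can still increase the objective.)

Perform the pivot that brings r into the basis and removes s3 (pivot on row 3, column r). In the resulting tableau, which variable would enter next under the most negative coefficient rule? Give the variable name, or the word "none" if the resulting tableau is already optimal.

s1

Pivot element 1. New z-row = old z-row − (-5)·(row 3/1).
Updated z-row coefficients: p: 0, q: 0, r: 0, s1: -50/17, s2: 0, s3: 5, s4: 21/34.
The most negative is -50/17 in column s1, so s1 would enter next.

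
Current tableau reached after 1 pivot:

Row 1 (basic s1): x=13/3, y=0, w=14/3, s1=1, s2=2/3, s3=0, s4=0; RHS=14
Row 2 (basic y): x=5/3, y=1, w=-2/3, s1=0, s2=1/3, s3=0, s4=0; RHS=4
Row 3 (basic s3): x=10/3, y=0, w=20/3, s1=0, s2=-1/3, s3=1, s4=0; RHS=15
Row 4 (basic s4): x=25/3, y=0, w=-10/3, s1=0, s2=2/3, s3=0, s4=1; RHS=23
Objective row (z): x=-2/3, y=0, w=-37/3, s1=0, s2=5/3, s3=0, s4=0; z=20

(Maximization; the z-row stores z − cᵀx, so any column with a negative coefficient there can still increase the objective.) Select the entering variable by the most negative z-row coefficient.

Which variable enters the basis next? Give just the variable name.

w

Objective-row coefficients: x: -2/3, y: 0, w: -37/3, s1: 0, s2: 5/3, s3: 0, s4: 0.
The most negative is -37/3 in column w, so w enters.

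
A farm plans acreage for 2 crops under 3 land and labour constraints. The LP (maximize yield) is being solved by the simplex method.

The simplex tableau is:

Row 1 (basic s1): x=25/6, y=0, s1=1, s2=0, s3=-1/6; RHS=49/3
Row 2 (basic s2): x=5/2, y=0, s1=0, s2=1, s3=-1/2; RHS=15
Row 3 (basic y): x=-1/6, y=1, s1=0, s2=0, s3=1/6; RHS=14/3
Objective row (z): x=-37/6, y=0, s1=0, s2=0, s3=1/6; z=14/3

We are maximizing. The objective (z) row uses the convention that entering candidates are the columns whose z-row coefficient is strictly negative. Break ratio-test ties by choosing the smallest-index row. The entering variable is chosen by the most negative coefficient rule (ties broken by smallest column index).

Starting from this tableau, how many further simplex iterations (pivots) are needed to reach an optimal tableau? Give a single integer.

pivot: x in, s1 out → z = 721/25
pivot: s3 in, y out → z = 63/2
No improving column remains; optimal.

2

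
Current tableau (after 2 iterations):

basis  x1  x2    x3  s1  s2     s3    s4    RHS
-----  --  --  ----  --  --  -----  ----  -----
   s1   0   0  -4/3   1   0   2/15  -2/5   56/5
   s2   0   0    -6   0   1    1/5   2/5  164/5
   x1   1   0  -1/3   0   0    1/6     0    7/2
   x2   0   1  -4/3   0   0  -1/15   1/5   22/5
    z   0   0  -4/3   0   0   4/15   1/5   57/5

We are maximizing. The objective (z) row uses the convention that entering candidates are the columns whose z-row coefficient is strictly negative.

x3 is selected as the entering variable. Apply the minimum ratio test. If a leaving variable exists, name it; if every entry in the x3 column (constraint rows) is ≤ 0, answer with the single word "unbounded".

unbounded

x3-column entries: row 1: -4/3, row 2: -6, row 3: -1/3, row 4: -4/3. All ≤ 0, so x3 can increase without bound; the LP is unbounded in this direction.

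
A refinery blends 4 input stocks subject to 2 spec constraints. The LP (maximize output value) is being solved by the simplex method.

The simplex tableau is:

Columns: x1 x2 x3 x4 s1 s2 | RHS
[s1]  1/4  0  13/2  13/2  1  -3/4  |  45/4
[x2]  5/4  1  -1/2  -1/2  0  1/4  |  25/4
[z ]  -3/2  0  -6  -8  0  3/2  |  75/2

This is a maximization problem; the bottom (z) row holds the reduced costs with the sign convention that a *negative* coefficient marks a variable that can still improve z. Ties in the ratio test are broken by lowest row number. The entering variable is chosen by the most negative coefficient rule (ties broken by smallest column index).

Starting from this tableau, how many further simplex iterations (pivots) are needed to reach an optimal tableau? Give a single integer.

2

pivot: x4 in, s1 out → z = 1335/26
pivot: x1 in, x2 out → z = 1915/33
No improving column remains; optimal.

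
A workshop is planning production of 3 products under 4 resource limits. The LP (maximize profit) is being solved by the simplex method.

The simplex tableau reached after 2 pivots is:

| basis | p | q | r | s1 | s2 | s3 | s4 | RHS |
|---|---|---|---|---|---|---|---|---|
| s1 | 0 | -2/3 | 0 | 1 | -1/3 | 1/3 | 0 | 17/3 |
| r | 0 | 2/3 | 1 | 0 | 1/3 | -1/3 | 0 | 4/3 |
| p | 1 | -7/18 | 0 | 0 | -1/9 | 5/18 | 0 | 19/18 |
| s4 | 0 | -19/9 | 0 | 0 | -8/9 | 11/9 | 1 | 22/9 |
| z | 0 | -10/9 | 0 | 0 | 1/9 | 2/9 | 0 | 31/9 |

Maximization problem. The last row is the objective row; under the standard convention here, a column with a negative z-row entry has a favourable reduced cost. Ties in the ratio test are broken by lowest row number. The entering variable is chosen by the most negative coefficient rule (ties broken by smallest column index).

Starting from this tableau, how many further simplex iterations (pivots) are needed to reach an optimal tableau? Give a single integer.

2

pivot: q in, r out → z = 17/3
pivot: s3 in, p out → z = 13
No improving column remains; optimal.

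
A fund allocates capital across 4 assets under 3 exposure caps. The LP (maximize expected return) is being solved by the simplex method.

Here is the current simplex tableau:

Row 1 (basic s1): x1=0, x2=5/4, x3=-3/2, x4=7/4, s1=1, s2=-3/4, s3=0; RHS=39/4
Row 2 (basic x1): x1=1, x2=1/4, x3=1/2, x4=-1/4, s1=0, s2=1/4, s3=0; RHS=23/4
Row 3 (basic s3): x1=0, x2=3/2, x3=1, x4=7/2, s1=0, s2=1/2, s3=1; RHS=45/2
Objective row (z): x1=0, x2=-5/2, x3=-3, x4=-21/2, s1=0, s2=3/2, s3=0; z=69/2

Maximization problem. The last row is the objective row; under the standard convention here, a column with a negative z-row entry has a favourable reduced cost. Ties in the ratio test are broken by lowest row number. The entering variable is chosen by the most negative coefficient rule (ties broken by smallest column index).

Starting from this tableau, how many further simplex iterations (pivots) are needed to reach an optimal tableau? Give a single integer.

pivot: x4 in, s1 out → z = 93
pivot: x3 in, s3 out → z = 102
No improving column remains; optimal.

2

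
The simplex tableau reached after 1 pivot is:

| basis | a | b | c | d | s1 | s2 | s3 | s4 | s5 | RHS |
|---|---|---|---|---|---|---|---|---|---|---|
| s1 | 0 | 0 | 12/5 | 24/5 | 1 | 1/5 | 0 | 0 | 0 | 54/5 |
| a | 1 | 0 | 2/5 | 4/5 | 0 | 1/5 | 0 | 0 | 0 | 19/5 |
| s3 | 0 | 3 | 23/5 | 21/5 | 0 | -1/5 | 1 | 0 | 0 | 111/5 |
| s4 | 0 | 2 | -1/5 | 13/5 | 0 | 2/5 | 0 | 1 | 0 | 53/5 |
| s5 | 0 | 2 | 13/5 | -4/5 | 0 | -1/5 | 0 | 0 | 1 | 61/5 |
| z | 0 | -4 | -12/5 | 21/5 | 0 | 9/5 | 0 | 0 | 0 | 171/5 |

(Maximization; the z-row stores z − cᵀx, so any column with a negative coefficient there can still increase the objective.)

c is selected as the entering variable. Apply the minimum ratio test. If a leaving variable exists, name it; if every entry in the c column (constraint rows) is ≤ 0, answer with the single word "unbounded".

s1

Ratios: row 1 (s1): (54/5)/(12/5) = 9/2; row 2 (a): (19/5)/(2/5) = 19/2; row 3 (s3): (111/5)/(23/5) = 111/23; row 4 (s4): entry -1/5 ≤ 0, skip; row 5 (s5): (61/5)/(13/5) = 61/13.
Minimum ratio is in the s1 row, so s1 leaves.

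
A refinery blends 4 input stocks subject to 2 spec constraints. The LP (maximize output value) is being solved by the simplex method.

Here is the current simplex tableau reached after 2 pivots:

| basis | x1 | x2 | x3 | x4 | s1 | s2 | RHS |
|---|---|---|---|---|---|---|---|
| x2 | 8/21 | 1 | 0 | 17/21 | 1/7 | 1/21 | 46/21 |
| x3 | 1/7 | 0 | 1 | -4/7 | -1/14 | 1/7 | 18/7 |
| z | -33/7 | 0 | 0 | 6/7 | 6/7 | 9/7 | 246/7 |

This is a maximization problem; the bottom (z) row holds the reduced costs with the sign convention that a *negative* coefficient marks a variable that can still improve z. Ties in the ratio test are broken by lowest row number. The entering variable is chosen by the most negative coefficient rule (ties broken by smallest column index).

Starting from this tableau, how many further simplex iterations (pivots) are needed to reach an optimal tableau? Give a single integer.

1

pivot: x1 in, x2 out → z = 249/4
No improving column remains; optimal.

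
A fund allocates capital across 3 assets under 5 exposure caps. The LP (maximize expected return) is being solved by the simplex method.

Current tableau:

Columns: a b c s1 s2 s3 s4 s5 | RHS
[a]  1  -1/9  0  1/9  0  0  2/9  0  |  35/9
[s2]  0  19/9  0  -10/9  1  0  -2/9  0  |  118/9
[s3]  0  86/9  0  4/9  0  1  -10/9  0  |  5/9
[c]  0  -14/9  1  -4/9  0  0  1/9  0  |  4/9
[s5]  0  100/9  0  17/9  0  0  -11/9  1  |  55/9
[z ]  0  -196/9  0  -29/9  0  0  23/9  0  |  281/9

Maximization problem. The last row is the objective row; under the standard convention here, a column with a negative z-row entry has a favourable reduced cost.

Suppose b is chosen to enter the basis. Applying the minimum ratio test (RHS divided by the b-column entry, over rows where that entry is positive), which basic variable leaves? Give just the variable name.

Ratios: row 1 (a): entry -1/9 ≤ 0, skip; row 2 (s2): (118/9)/(19/9) = 118/19; row 3 (s3): (5/9)/(86/9) = 5/86; row 4 (c): entry -14/9 ≤ 0, skip; row 5 (s5): (55/9)/(100/9) = 11/20.
Minimum ratio 5/86 is in the s3 row, so s3 leaves.

s3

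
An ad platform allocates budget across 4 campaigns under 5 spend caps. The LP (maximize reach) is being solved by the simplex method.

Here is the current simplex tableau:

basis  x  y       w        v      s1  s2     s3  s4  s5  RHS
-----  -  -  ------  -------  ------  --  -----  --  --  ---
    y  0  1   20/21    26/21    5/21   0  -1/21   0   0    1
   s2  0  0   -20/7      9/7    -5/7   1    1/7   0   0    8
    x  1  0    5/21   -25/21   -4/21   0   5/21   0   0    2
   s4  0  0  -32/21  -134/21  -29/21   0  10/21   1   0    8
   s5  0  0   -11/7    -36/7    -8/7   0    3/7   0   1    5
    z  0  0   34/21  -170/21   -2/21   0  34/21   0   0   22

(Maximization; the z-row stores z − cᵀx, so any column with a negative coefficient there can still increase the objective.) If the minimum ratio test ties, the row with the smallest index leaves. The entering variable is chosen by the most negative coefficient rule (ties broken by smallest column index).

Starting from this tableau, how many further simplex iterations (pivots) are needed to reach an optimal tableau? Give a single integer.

pivot: v in, y out → z = 371/13
No improving column remains; optimal.

1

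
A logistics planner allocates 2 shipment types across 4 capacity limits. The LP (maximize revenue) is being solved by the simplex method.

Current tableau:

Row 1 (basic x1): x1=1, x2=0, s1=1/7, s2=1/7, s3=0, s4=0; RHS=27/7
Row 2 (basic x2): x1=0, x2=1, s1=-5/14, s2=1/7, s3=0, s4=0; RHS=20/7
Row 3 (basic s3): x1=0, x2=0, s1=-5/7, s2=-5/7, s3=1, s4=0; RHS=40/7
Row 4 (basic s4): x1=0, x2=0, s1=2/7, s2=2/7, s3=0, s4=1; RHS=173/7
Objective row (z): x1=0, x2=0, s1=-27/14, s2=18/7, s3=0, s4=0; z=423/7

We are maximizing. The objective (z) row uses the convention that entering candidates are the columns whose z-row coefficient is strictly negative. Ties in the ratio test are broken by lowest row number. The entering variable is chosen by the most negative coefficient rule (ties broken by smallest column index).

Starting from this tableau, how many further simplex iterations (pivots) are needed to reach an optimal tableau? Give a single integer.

1

pivot: s1 in, x1 out → z = 225/2
No improving column remains; optimal.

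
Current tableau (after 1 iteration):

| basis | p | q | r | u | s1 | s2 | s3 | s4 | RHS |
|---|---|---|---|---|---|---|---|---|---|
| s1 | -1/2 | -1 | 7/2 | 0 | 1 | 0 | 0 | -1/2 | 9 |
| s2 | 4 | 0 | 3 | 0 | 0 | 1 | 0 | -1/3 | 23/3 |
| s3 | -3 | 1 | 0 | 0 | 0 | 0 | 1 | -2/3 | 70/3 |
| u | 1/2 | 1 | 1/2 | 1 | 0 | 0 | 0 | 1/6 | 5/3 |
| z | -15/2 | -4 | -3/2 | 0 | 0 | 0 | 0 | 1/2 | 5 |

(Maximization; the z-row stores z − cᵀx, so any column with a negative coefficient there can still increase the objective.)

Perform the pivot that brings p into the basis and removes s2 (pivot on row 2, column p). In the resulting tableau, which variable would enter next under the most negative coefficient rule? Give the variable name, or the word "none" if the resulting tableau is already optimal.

Pivot element 4. New z-row = old z-row − (-15/2)·(row 2/4).
Updated z-row coefficients: p: 0, q: -4, r: 33/8, u: 0, s1: 0, s2: 15/8, s3: 0, s4: -1/8.
The most negative is -4 in column q, so q would enter next.

q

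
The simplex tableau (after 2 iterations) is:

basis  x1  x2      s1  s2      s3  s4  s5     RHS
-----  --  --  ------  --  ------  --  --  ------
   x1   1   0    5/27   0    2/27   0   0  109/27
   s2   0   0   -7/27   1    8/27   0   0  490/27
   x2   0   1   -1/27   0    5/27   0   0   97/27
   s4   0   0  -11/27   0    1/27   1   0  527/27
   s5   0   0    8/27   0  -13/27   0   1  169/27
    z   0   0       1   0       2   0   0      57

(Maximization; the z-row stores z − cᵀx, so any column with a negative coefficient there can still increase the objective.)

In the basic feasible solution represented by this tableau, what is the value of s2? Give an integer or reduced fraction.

490/27

s2 is basic (row 2); its value is the RHS of that row: 490/27.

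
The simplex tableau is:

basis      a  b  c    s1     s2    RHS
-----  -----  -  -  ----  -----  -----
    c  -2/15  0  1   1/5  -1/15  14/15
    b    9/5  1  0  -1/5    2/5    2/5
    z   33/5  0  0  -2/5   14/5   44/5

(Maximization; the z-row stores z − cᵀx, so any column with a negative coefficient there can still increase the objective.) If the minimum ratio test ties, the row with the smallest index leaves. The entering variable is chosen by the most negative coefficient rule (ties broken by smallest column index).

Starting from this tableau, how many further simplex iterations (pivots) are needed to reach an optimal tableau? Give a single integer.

1

pivot: s1 in, c out → z = 32/3
No improving column remains; optimal.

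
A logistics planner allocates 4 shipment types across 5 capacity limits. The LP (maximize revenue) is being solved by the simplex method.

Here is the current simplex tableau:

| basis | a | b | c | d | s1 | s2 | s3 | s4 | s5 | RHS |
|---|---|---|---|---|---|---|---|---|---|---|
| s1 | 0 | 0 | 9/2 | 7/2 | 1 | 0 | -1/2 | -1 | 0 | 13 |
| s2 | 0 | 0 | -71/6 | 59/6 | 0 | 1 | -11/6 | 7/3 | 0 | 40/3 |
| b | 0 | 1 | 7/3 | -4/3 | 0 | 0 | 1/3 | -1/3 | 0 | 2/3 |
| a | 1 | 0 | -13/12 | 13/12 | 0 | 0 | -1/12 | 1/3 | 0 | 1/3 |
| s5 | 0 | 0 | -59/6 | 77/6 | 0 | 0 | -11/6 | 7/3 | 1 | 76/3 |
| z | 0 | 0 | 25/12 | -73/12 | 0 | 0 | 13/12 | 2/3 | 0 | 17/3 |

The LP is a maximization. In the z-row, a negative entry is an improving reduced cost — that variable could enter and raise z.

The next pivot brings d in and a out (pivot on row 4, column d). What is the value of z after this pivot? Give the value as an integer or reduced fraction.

98/13

Minimum ratio for d: (1/3)/(13/12) = 4/13.
z changes by −(z-row coeff of d)·ratio = −(-73/12)·(4/13) = 73/39.
New z = 17/3 + (73/39) = 98/13.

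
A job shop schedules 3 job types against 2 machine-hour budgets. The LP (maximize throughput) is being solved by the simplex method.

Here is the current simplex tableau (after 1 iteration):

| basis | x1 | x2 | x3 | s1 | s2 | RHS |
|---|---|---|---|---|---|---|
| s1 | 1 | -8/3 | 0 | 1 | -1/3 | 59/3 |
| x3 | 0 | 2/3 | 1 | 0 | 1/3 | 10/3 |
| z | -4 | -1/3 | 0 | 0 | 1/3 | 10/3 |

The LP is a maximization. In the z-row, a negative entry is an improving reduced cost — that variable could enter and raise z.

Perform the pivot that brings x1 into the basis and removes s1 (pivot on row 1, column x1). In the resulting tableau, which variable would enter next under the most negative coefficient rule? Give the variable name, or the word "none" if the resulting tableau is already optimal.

x2

Pivot element 1. New z-row = old z-row − (-4)·(row 1/1).
Updated z-row coefficients: x1: 0, x2: -11, x3: 0, s1: 4, s2: -1.
The most negative is -11 in column x2, so x2 would enter next.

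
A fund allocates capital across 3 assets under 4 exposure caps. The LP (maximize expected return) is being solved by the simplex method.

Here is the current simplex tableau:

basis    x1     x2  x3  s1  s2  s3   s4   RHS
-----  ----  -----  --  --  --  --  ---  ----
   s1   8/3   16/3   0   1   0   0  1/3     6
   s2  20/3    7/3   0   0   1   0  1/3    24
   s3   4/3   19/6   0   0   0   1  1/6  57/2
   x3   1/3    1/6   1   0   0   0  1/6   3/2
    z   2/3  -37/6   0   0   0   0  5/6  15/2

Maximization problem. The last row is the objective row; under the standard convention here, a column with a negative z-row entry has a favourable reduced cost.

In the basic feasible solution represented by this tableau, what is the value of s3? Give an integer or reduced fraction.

s3 is basic (row 3); its value is the RHS of that row: 57/2.

57/2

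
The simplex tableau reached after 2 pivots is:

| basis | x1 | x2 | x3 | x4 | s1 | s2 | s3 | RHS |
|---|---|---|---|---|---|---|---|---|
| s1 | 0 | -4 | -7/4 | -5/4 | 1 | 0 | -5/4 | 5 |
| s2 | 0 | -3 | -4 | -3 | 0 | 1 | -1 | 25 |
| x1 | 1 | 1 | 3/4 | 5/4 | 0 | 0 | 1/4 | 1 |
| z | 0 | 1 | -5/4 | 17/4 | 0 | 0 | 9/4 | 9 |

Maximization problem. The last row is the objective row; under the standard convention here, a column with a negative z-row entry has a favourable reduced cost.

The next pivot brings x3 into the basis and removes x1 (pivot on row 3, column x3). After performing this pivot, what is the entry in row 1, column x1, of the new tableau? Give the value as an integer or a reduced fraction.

Pivot element is row 3, column x3: 3/4.
Normalize row 3: new (row 3, x1) = 1/(3/4) = 4/3.
row 1 ← row 1 − (-7/4)·(new row 3): 0 − (-7/4)·(4/3) = 7/3.

7/3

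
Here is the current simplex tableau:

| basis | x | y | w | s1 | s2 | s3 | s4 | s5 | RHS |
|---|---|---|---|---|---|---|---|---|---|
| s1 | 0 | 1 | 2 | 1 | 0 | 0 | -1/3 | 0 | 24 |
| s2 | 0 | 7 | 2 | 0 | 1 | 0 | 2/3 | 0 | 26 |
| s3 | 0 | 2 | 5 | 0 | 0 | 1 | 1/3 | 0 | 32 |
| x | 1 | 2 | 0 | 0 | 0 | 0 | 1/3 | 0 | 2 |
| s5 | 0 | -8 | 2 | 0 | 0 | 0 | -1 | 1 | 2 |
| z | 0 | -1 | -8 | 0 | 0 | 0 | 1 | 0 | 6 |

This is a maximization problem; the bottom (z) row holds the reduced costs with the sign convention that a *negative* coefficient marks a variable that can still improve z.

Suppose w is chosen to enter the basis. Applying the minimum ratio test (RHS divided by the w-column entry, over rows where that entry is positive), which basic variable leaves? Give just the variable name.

Ratios: row 1 (s1): 24/2 = 12; row 2 (s2): 26/2 = 13; row 3 (s3): 32/5 = 32/5; row 4 (x): entry 0 ≤ 0, skip; row 5 (s5): 2/2 = 1.
Minimum ratio 1 is in the s5 row, so s5 leaves.

s5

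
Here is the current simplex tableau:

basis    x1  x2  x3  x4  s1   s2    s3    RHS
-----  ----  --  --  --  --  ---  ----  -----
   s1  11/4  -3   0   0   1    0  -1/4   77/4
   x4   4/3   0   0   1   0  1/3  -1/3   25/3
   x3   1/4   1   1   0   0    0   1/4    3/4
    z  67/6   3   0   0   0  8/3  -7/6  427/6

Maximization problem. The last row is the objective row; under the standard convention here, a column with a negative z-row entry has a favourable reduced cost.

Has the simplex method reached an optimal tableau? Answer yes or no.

Column s3 has objective-row coefficient -7/6, which is negative; an improving pivot exists, so not yet optimal.

no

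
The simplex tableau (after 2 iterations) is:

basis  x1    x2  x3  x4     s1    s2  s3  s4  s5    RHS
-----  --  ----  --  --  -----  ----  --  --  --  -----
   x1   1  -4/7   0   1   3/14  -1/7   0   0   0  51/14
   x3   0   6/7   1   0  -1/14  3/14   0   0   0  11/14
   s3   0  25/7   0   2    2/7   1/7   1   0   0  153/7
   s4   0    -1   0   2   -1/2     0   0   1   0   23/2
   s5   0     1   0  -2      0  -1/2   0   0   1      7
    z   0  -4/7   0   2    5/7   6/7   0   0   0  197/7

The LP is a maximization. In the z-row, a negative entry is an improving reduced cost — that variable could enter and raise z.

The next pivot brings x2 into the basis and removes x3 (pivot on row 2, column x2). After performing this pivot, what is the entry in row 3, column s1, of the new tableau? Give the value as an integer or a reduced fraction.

7/12

Pivot element is row 2, column x2: 6/7.
Normalize row 2: new (row 2, s1) = (-1/14)/(6/7) = -1/12.
row 3 ← row 3 − (25/7)·(new row 2): 2/7 − (25/7)·(-1/12) = 7/12.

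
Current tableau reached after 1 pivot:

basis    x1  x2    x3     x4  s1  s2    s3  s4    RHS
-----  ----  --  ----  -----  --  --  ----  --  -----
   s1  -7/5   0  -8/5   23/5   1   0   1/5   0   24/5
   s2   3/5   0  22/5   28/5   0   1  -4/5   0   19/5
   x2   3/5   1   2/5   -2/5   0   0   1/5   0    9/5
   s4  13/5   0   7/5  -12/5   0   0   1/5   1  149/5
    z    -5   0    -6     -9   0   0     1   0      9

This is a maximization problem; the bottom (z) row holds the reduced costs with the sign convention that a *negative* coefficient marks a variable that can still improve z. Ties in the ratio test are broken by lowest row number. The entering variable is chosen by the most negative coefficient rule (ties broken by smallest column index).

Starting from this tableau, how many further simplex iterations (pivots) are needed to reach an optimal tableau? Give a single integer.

2

pivot: x4 in, s2 out → z = 423/28
pivot: x1 in, x2 out → z = 253/9
No improving column remains; optimal.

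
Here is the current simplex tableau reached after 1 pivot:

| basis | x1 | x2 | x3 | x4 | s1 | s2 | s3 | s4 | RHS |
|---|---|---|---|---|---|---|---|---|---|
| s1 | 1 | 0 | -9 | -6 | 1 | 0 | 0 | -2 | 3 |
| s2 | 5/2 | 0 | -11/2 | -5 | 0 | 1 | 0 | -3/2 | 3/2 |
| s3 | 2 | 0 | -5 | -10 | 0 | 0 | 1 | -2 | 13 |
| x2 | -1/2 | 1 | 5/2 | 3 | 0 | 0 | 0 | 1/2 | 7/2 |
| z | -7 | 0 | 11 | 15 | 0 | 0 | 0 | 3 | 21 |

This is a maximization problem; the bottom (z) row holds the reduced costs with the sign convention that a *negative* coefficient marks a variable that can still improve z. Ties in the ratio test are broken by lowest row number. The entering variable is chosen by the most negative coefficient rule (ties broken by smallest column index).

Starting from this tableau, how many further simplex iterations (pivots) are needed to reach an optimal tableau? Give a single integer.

3

pivot: x1 in, s2 out → z = 126/5
pivot: x3 in, x2 out → z = 260/7
pivot: s4 in, x3 out → z = 48
No improving column remains; optimal.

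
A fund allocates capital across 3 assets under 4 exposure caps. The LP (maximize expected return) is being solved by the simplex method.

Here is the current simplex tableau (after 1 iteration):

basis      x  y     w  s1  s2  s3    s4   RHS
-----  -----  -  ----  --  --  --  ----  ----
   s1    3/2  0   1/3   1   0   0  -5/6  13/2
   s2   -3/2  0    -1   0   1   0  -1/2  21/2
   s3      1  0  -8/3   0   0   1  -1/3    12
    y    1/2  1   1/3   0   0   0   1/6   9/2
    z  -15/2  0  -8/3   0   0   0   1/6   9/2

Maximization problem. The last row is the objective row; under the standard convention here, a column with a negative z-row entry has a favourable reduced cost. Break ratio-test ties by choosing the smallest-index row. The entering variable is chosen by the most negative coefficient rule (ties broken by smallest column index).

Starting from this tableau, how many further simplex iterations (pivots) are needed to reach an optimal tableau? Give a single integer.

2

pivot: x in, s1 out → z = 37
pivot: s4 in, y out → z = 58
No improving column remains; optimal.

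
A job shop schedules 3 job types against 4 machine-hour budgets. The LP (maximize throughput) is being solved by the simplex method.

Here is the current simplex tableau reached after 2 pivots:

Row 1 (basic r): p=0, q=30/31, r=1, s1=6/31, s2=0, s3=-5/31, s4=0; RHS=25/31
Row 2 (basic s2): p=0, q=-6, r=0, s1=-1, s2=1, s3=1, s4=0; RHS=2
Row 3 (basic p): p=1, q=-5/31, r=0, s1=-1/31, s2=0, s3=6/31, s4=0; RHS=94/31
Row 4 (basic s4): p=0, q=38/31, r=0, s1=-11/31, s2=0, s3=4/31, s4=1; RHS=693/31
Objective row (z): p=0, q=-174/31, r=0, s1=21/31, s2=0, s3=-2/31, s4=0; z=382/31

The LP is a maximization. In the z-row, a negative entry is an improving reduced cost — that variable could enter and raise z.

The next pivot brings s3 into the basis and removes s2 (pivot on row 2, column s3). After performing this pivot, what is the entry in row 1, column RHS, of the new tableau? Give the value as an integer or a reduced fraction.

Pivot element is row 2, column s3: 1.
Normalize row 2: new (row 2, RHS) = 2/1 = 2.
row 1 ← row 1 − (-5/31)·(new row 2): 25/31 − (-5/31)·2 = 35/31.

35/31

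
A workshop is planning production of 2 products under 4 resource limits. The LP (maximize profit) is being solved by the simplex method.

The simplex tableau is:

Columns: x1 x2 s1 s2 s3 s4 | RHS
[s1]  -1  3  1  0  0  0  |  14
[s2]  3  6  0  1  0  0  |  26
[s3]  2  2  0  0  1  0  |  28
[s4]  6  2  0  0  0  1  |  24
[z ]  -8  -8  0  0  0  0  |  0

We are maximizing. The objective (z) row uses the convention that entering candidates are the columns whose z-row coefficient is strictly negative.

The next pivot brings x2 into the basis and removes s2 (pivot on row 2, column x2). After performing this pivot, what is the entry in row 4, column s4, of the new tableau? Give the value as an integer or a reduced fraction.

1

Pivot element is row 2, column x2: 6.
Normalize row 2: new (row 2, s4) = 0/6 = 0.
row 4 ← row 4 − 2·(new row 2): 1 − 2·0 = 1.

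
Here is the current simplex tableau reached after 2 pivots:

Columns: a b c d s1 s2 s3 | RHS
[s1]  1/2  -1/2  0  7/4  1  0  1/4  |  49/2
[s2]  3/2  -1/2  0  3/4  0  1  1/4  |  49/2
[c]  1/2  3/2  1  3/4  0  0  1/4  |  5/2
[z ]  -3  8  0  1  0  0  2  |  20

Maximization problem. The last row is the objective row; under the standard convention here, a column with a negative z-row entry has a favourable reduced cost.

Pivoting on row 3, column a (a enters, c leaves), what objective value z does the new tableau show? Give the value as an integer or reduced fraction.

Minimum ratio for a: (5/2)/(1/2) = 5.
z changes by −(z-row coeff of a)·ratio = −(-3)·5 = 15.
New z = 20 + 15 = 35.

35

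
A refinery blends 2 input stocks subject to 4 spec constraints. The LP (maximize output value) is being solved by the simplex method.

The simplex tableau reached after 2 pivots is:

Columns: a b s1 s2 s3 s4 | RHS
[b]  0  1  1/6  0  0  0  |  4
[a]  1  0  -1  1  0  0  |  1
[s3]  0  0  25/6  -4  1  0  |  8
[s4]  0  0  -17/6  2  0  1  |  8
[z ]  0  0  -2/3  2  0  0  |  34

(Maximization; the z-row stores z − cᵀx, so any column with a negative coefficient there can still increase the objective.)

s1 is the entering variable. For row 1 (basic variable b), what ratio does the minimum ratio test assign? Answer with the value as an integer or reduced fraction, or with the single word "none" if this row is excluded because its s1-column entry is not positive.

24

Ratio = RHS / (s1 entry) = 4 / (1/6) = 24.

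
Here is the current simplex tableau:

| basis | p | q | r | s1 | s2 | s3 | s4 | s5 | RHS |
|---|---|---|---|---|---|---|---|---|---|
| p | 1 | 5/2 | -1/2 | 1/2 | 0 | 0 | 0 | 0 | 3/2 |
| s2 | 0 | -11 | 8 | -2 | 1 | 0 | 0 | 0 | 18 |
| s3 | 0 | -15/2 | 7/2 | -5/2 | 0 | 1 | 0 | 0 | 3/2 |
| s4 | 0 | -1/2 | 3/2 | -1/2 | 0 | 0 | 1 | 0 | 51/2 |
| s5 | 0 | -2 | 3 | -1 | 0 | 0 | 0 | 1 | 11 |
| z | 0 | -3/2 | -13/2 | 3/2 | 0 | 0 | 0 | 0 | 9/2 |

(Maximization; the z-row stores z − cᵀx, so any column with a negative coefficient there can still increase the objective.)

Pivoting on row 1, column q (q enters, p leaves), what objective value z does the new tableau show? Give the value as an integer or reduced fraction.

27/5

Minimum ratio for q: (3/2)/(5/2) = 3/5.
z changes by −(z-row coeff of q)·ratio = −(-3/2)·(3/5) = 9/10.
New z = 9/2 + (9/10) = 27/5.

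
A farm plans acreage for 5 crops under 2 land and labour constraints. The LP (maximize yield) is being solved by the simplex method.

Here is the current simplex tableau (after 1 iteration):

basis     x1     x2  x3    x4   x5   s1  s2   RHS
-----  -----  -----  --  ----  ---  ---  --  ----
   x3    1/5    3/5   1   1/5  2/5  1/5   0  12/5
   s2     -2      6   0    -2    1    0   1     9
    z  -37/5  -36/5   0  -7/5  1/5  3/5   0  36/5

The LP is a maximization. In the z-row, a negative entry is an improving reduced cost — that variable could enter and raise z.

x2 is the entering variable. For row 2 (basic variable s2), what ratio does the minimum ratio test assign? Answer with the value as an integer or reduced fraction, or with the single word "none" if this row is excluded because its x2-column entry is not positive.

Ratio = RHS / (x2 entry) = 9 / 6 = 3/2.

3/2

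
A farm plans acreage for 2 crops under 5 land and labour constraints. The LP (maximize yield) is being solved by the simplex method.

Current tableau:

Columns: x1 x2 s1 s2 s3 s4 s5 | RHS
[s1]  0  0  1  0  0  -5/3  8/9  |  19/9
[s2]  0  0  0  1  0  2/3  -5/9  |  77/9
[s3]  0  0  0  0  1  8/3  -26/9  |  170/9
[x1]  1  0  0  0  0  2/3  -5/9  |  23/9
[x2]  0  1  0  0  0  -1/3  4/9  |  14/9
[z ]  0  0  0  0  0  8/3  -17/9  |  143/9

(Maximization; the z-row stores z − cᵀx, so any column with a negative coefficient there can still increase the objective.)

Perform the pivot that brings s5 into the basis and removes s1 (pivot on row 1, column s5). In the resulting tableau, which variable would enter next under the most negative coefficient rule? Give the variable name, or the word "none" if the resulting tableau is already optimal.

Pivot element 8/9. New z-row = old z-row − (-17/9)·(row 1/(8/9)).
Updated z-row coefficients: x1: 0, x2: 0, s1: 17/8, s2: 0, s3: 0, s4: -7/8, s5: 0.
The most negative is -7/8 in column s4, so s4 would enter next.

s4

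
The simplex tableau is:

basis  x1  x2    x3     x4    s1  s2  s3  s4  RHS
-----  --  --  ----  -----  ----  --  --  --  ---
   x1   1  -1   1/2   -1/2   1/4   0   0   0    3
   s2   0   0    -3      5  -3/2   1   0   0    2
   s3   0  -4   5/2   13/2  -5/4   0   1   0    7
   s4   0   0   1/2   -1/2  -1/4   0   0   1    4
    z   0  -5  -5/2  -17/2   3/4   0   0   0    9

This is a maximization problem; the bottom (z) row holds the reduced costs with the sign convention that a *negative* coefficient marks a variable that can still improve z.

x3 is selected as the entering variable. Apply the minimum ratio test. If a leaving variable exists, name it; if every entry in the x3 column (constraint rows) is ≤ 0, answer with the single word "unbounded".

s3

Ratios: row 1 (x1): 3/(1/2) = 6; row 2 (s2): entry -3 ≤ 0, skip; row 3 (s3): 7/(5/2) = 14/5; row 4 (s4): 4/(1/2) = 8.
Minimum ratio is in the s3 row, so s3 leaves.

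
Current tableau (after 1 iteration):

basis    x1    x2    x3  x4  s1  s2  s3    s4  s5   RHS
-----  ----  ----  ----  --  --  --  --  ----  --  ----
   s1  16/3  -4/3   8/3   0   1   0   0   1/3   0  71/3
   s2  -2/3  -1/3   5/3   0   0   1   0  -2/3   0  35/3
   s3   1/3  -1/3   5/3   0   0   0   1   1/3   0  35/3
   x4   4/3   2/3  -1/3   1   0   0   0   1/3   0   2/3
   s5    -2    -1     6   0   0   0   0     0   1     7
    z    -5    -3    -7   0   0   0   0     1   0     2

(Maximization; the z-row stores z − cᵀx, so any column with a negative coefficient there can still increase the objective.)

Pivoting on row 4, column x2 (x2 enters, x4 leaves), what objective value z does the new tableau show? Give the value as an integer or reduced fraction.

5

Minimum ratio for x2: (2/3)/(2/3) = 1.
z changes by −(z-row coeff of x2)·ratio = −(-3)·1 = 3.
New z = 2 + 3 = 5.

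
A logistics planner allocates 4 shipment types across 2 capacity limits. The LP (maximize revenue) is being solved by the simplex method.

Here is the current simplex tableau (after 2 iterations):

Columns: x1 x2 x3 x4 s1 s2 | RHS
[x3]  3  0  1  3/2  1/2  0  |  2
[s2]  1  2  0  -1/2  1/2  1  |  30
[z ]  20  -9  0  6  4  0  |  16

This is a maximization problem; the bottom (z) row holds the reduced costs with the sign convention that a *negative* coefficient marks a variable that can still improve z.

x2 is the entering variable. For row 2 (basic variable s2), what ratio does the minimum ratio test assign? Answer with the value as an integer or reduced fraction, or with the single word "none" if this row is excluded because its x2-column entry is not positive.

15

Ratio = RHS / (x2 entry) = 30 / 2 = 15.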